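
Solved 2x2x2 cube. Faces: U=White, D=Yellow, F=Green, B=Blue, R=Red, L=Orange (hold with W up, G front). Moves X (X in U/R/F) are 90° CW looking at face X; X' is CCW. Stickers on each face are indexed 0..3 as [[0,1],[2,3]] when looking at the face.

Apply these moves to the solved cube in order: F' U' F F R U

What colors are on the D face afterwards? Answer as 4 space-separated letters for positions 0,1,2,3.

Answer: R B Y Y

Derivation:
After move 1 (F'): F=GGGG U=WWRR R=YRYR D=OOYY L=OWOW
After move 2 (U'): U=WRWR F=OWGG R=GGYR B=YRBB L=BBOW
After move 3 (F): F=GOGW U=WRWB R=WGRR D=YGYY L=BOOO
After move 4 (F): F=GGWO U=WROO R=WGBR D=RWYY L=BYOG
After move 5 (R): R=BWRG U=WGOO F=GWWY D=RBYY B=ORRB
After move 6 (U): U=OWOG F=BWWY R=ORRG B=BYRB L=GWOG
Query: D face = RBYY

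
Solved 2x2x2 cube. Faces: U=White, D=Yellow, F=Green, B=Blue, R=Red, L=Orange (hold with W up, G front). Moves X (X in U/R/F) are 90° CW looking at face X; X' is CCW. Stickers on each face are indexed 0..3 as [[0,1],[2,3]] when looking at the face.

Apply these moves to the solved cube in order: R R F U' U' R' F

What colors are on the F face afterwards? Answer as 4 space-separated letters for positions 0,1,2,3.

After move 1 (R): R=RRRR U=WGWG F=GYGY D=YBYB B=WBWB
After move 2 (R): R=RRRR U=WYWY F=GBGB D=YWYW B=GBGB
After move 3 (F): F=GGBB U=WYOO R=WRYR D=RRYW L=OYOW
After move 4 (U'): U=YOWO F=OYBB R=GGYR B=WRGB L=GBOW
After move 5 (U'): U=OOYW F=GBBB R=OYYR B=GGGB L=WROW
After move 6 (R'): R=YROY U=OGYG F=GOBW D=RBYB B=WGRB
After move 7 (F): F=BGWO U=OGWR R=YRGY D=OYYB L=WROB
Query: F face = BGWO

Answer: B G W O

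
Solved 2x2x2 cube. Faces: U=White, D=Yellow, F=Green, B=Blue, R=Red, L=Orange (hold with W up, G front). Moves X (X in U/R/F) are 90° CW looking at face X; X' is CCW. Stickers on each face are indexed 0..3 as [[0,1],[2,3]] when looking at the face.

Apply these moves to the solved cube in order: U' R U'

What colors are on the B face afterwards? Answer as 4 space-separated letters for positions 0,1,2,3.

Answer: R G W B

Derivation:
After move 1 (U'): U=WWWW F=OOGG R=GGRR B=RRBB L=BBOO
After move 2 (R): R=RGRG U=WOWG F=OYGY D=YBYR B=WRWB
After move 3 (U'): U=OGWW F=BBGY R=OYRG B=RGWB L=WROO
Query: B face = RGWB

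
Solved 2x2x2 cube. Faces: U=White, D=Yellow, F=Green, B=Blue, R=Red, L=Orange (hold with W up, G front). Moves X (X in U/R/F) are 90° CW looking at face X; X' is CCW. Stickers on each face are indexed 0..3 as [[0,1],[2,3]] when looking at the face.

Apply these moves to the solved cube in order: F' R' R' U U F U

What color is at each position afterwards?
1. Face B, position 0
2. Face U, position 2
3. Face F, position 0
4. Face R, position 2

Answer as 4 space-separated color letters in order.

After move 1 (F'): F=GGGG U=WWRR R=YRYR D=OOYY L=OWOW
After move 2 (R'): R=RRYY U=WBRB F=GWGR D=OGYG B=YBOB
After move 3 (R'): R=RYRY U=WORY F=GBGB D=OWYR B=GBGB
After move 4 (U): U=RWYO F=RYGB R=GBRY B=OWGB L=GBOW
After move 5 (U): U=YROW F=GBGB R=OWRY B=GBGB L=RYOW
After move 6 (F): F=GGBB U=YRWY R=OWWY D=ROYR L=ROOW
After move 7 (U): U=WYYR F=OWBB R=GBWY B=ROGB L=GGOW
Query 1: B[0] = R
Query 2: U[2] = Y
Query 3: F[0] = O
Query 4: R[2] = W

Answer: R Y O W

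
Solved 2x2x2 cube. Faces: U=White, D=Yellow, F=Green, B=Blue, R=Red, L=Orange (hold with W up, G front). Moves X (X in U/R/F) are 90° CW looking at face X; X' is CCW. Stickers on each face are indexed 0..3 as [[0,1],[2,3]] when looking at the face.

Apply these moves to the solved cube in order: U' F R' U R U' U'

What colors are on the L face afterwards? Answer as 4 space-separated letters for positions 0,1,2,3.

After move 1 (U'): U=WWWW F=OOGG R=GGRR B=RRBB L=BBOO
After move 2 (F): F=GOGO U=WWOB R=WGWR D=RGYY L=BYOY
After move 3 (R'): R=GRWW U=WBOR F=GWGB D=ROYO B=YRGB
After move 4 (U): U=OWRB F=GRGB R=YRWW B=BYGB L=GWOY
After move 5 (R): R=WYWR U=ORRB F=GOGO D=RGYB B=BYWB
After move 6 (U'): U=RBOR F=GWGO R=GOWR B=WYWB L=BYOY
After move 7 (U'): U=BRRO F=BYGO R=GWWR B=GOWB L=WYOY
Query: L face = WYOY

Answer: W Y O Y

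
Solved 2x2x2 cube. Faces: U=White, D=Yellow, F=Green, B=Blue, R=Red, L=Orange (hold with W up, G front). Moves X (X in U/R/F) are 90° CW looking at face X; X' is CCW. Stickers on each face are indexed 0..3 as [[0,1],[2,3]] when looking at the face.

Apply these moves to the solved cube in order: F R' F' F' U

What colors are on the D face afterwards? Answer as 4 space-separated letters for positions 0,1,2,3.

Answer: B O Y G

Derivation:
After move 1 (F): F=GGGG U=WWOO R=WRWR D=RRYY L=OYOY
After move 2 (R'): R=RRWW U=WBOB F=GWGO D=RGYG B=YBRB
After move 3 (F'): F=WOGG U=WBRW R=GRRW D=YYYG L=OBOO
After move 4 (F'): F=OGWG U=WBGR R=YRYW D=BOYG L=OWOR
After move 5 (U): U=GWRB F=YRWG R=YBYW B=OWRB L=OGOR
Query: D face = BOYG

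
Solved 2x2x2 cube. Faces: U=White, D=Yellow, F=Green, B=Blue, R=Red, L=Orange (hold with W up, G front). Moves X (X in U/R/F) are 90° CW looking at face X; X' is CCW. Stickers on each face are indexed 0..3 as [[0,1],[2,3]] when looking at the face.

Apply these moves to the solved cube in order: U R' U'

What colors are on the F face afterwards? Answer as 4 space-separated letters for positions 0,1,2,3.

Answer: G G G W

Derivation:
After move 1 (U): U=WWWW F=RRGG R=BBRR B=OOBB L=GGOO
After move 2 (R'): R=BRBR U=WBWO F=RWGW D=YRYG B=YOYB
After move 3 (U'): U=BOWW F=GGGW R=RWBR B=BRYB L=YOOO
Query: F face = GGGW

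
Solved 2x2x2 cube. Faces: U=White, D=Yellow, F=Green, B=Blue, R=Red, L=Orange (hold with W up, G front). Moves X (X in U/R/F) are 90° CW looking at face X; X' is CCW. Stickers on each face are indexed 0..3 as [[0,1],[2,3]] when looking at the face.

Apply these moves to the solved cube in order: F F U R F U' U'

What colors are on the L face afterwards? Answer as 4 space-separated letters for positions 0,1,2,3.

Answer: Y B O B

Derivation:
After move 1 (F): F=GGGG U=WWOO R=WRWR D=RRYY L=OYOY
After move 2 (F): F=GGGG U=WWYY R=OROR D=WWYY L=OROR
After move 3 (U): U=YWYW F=ORGG R=BBOR B=ORBB L=GGOR
After move 4 (R): R=OBRB U=YRYG F=OWGY D=WBYO B=WRWB
After move 5 (F): F=GOYW U=YRRG R=YBGB D=ROYO L=GWOB
After move 6 (U'): U=RGYR F=GWYW R=GOGB B=YBWB L=WROB
After move 7 (U'): U=GRRY F=WRYW R=GWGB B=GOWB L=YBOB
Query: L face = YBOB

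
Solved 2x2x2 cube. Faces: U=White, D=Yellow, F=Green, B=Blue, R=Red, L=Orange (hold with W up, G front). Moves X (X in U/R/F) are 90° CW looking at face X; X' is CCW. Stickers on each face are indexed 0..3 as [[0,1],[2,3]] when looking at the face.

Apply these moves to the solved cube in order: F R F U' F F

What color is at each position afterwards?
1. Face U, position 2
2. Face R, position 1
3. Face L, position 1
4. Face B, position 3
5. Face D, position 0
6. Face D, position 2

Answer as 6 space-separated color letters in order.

After move 1 (F): F=GGGG U=WWOO R=WRWR D=RRYY L=OYOY
After move 2 (R): R=WWRR U=WGOG F=GRGY D=RBYB B=OBWB
After move 3 (F): F=GGYR U=WGYY R=OWGR D=RWYB L=OROB
After move 4 (U'): U=GYWY F=ORYR R=GGGR B=OWWB L=OBOB
After move 5 (F): F=YORR U=GYBB R=WGYR D=GGYB L=OROW
After move 6 (F): F=RYRO U=GYWR R=BGBR D=YWYB L=OGOG
Query 1: U[2] = W
Query 2: R[1] = G
Query 3: L[1] = G
Query 4: B[3] = B
Query 5: D[0] = Y
Query 6: D[2] = Y

Answer: W G G B Y Y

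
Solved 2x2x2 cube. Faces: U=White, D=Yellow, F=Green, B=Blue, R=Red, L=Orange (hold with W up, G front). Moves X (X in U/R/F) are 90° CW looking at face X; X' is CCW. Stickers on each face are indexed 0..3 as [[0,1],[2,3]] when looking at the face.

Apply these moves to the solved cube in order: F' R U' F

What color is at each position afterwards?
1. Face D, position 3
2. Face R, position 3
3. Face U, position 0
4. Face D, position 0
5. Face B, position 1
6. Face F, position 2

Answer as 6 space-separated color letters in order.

Answer: B R G R Y Y

Derivation:
After move 1 (F'): F=GGGG U=WWRR R=YRYR D=OOYY L=OWOW
After move 2 (R): R=YYRR U=WGRG F=GOGY D=OBYB B=RBWB
After move 3 (U'): U=GGWR F=OWGY R=GORR B=YYWB L=RBOW
After move 4 (F): F=GOYW U=GGWB R=WORR D=RGYB L=ROOB
Query 1: D[3] = B
Query 2: R[3] = R
Query 3: U[0] = G
Query 4: D[0] = R
Query 5: B[1] = Y
Query 6: F[2] = Y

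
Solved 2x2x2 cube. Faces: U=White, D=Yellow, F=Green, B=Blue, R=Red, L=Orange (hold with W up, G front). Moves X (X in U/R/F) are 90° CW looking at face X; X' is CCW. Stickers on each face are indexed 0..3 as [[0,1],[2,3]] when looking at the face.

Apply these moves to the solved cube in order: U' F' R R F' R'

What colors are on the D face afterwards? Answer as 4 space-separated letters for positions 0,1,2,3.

Answer: W R Y O

Derivation:
After move 1 (U'): U=WWWW F=OOGG R=GGRR B=RRBB L=BBOO
After move 2 (F'): F=OGOG U=WWGR R=YGYR D=BOYY L=BWOW
After move 3 (R): R=YYRG U=WGGG F=OOOY D=BBYR B=RRWB
After move 4 (R): R=RYGY U=WOGY F=OBOR D=BWYR B=GRGB
After move 5 (F'): F=BROO U=WORG R=WYBY D=WWYR L=BYOG
After move 6 (R'): R=YYWB U=WGRG F=BOOG D=WRYO B=RRWB
Query: D face = WRYO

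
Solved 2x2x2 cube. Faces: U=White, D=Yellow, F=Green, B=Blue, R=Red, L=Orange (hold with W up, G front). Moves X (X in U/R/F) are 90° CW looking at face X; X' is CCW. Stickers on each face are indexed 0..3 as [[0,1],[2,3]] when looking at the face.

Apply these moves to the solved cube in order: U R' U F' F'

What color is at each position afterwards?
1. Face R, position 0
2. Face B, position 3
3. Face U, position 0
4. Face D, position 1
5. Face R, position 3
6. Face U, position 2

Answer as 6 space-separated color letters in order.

After move 1 (U): U=WWWW F=RRGG R=BBRR B=OOBB L=GGOO
After move 2 (R'): R=BRBR U=WBWO F=RWGW D=YRYG B=YOYB
After move 3 (U): U=WWOB F=BRGW R=YOBR B=GGYB L=RWOO
After move 4 (F'): F=RWBG U=WWYB R=ROYR D=WOYG L=RBOO
After move 5 (F'): F=WGRB U=WWRY R=OOWR D=BOYG L=RBOY
Query 1: R[0] = O
Query 2: B[3] = B
Query 3: U[0] = W
Query 4: D[1] = O
Query 5: R[3] = R
Query 6: U[2] = R

Answer: O B W O R R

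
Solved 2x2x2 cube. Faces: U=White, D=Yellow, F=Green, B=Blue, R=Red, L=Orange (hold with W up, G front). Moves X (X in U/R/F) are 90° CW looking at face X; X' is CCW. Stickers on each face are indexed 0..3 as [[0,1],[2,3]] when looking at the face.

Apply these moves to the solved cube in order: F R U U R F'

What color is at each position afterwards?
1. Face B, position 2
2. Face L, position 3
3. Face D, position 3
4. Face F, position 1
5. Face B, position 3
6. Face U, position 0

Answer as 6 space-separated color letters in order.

Answer: O G G B B G

Derivation:
After move 1 (F): F=GGGG U=WWOO R=WRWR D=RRYY L=OYOY
After move 2 (R): R=WWRR U=WGOG F=GRGY D=RBYB B=OBWB
After move 3 (U): U=OWGG F=WWGY R=OBRR B=OYWB L=GROY
After move 4 (U): U=GOGW F=OBGY R=OYRR B=GRWB L=WWOY
After move 5 (R): R=RORY U=GBGY F=OBGB D=RWYG B=WROB
After move 6 (F'): F=BBOG U=GBRR R=WORY D=WYYG L=WYOG
Query 1: B[2] = O
Query 2: L[3] = G
Query 3: D[3] = G
Query 4: F[1] = B
Query 5: B[3] = B
Query 6: U[0] = G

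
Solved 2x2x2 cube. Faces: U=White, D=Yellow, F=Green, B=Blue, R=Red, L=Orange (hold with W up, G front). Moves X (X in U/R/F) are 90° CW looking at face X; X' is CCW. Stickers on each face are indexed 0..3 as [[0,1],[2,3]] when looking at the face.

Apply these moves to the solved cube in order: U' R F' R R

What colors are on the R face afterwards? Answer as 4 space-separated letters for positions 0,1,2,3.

Answer: G Y G B

Derivation:
After move 1 (U'): U=WWWW F=OOGG R=GGRR B=RRBB L=BBOO
After move 2 (R): R=RGRG U=WOWG F=OYGY D=YBYR B=WRWB
After move 3 (F'): F=YYOG U=WORR R=BGYG D=BOYR L=BGOW
After move 4 (R): R=YBGG U=WYRG F=YOOR D=BWYW B=RROB
After move 5 (R): R=GYGB U=WORR F=YWOW D=BOYR B=GRYB
Query: R face = GYGB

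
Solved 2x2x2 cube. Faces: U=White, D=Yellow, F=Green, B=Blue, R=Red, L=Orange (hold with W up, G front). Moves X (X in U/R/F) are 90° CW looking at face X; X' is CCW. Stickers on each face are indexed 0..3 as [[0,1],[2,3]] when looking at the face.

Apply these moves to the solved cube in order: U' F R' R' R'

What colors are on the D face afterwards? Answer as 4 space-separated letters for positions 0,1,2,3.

Answer: R B Y R

Derivation:
After move 1 (U'): U=WWWW F=OOGG R=GGRR B=RRBB L=BBOO
After move 2 (F): F=GOGO U=WWOB R=WGWR D=RGYY L=BYOY
After move 3 (R'): R=GRWW U=WBOR F=GWGB D=ROYO B=YRGB
After move 4 (R'): R=RWGW U=WGOY F=GBGR D=RWYB B=OROB
After move 5 (R'): R=WWRG U=WOOO F=GGGY D=RBYR B=BRWB
Query: D face = RBYR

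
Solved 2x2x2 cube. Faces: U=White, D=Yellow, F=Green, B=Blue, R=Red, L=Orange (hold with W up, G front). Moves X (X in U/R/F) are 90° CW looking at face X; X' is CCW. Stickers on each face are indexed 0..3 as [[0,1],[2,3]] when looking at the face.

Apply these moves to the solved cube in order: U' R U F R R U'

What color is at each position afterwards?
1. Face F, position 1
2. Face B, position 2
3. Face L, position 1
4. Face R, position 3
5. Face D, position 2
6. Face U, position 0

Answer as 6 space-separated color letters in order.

After move 1 (U'): U=WWWW F=OOGG R=GGRR B=RRBB L=BBOO
After move 2 (R): R=RGRG U=WOWG F=OYGY D=YBYR B=WRWB
After move 3 (U): U=WWGO F=RGGY R=WRRG B=BBWB L=OYOO
After move 4 (F): F=GRYG U=WWOY R=GROG D=RWYR L=OYOB
After move 5 (R): R=OGGR U=WROG F=GWYR D=RWYB B=YBWB
After move 6 (R): R=GORG U=WWOR F=GWYB D=RWYY B=GBRB
After move 7 (U'): U=WRWO F=OYYB R=GWRG B=GORB L=GBOB
Query 1: F[1] = Y
Query 2: B[2] = R
Query 3: L[1] = B
Query 4: R[3] = G
Query 5: D[2] = Y
Query 6: U[0] = W

Answer: Y R B G Y W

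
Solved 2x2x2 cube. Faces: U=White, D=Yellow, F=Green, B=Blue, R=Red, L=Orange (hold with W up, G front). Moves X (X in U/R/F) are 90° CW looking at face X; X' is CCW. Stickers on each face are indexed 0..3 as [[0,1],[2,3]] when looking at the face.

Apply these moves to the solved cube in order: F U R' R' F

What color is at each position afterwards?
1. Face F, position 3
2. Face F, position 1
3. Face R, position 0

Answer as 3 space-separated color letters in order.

Answer: B W O

Derivation:
After move 1 (F): F=GGGG U=WWOO R=WRWR D=RRYY L=OYOY
After move 2 (U): U=OWOW F=WRGG R=BBWR B=OYBB L=GGOY
After move 3 (R'): R=BRBW U=OBOO F=WWGW D=RRYG B=YYRB
After move 4 (R'): R=RWBB U=OROY F=WBGO D=RWYW B=GYRB
After move 5 (F): F=GWOB U=ORYG R=OWYB D=BRYW L=GROW
Query 1: F[3] = B
Query 2: F[1] = W
Query 3: R[0] = O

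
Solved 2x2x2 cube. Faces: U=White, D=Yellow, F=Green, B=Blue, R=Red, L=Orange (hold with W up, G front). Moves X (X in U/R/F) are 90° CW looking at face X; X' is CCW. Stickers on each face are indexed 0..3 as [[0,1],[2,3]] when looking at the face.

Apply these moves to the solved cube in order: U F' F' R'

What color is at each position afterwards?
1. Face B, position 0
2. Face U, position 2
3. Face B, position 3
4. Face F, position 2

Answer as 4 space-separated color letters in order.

After move 1 (U): U=WWWW F=RRGG R=BBRR B=OOBB L=GGOO
After move 2 (F'): F=RGRG U=WWBR R=YBYR D=GOYY L=GWOW
After move 3 (F'): F=GGRR U=WWYY R=OBGR D=WWYY L=GROB
After move 4 (R'): R=BROG U=WBYO F=GWRY D=WGYR B=YOWB
Query 1: B[0] = Y
Query 2: U[2] = Y
Query 3: B[3] = B
Query 4: F[2] = R

Answer: Y Y B R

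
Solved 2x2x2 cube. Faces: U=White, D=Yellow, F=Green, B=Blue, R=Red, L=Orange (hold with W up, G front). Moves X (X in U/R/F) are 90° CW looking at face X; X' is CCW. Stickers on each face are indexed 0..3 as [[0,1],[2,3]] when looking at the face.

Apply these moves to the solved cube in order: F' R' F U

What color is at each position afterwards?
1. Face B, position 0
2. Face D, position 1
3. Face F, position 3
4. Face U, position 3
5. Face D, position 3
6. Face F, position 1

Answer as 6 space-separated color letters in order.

Answer: O R W B G R

Derivation:
After move 1 (F'): F=GGGG U=WWRR R=YRYR D=OOYY L=OWOW
After move 2 (R'): R=RRYY U=WBRB F=GWGR D=OGYG B=YBOB
After move 3 (F): F=GGRW U=WBWW R=RRBY D=YRYG L=OOOG
After move 4 (U): U=WWWB F=RRRW R=YBBY B=OOOB L=GGOG
Query 1: B[0] = O
Query 2: D[1] = R
Query 3: F[3] = W
Query 4: U[3] = B
Query 5: D[3] = G
Query 6: F[1] = R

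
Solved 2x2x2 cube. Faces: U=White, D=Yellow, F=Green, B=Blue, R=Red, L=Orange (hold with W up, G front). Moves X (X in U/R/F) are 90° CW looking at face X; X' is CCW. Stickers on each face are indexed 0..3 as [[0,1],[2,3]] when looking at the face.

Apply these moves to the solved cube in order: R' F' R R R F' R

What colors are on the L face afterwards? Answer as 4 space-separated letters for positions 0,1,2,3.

Answer: O Y O R

Derivation:
After move 1 (R'): R=RRRR U=WBWB F=GWGW D=YGYG B=YBYB
After move 2 (F'): F=WWGG U=WBRR R=GRYR D=OOYG L=OBOW
After move 3 (R): R=YGRR U=WWRG F=WOGG D=OYYY B=RBBB
After move 4 (R): R=RYRG U=WORG F=WYGY D=OBYR B=GBWB
After move 5 (R): R=RRGY U=WYRY F=WBGR D=OWYG B=GBOB
After move 6 (F'): F=BRWG U=WYRG R=WROY D=BWYG L=OYOR
After move 7 (R): R=OWYR U=WRRG F=BWWG D=BOYG B=GBYB
Query: L face = OYOR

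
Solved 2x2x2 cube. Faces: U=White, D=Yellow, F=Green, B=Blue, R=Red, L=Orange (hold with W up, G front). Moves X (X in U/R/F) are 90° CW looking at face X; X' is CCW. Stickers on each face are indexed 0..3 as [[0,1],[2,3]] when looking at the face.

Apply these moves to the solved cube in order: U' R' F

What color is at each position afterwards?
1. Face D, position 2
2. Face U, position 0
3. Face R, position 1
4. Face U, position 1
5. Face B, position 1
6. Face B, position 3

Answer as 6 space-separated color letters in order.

After move 1 (U'): U=WWWW F=OOGG R=GGRR B=RRBB L=BBOO
After move 2 (R'): R=GRGR U=WBWR F=OWGW D=YOYG B=YRYB
After move 3 (F): F=GOWW U=WBOB R=WRRR D=GGYG L=BYOO
Query 1: D[2] = Y
Query 2: U[0] = W
Query 3: R[1] = R
Query 4: U[1] = B
Query 5: B[1] = R
Query 6: B[3] = B

Answer: Y W R B R B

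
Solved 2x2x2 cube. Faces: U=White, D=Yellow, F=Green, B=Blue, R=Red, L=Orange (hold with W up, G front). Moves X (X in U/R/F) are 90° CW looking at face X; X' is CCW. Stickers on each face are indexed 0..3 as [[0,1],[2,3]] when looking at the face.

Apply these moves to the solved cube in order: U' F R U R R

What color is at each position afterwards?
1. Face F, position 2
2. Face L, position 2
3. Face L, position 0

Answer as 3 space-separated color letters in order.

Answer: G O G

Derivation:
After move 1 (U'): U=WWWW F=OOGG R=GGRR B=RRBB L=BBOO
After move 2 (F): F=GOGO U=WWOB R=WGWR D=RGYY L=BYOY
After move 3 (R): R=WWRG U=WOOO F=GGGY D=RBYR B=BRWB
After move 4 (U): U=OWOO F=WWGY R=BRRG B=BYWB L=GGOY
After move 5 (R): R=RBGR U=OWOY F=WBGR D=RWYB B=OYWB
After move 6 (R): R=GRRB U=OBOR F=WWGB D=RWYO B=YYWB
Query 1: F[2] = G
Query 2: L[2] = O
Query 3: L[0] = G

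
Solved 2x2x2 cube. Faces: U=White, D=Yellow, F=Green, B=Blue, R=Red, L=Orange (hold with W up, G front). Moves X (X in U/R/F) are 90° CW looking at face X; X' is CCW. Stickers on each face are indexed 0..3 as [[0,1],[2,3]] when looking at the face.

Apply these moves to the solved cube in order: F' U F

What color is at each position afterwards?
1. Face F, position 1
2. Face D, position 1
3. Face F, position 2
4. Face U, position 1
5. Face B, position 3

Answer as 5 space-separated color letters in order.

After move 1 (F'): F=GGGG U=WWRR R=YRYR D=OOYY L=OWOW
After move 2 (U): U=RWRW F=YRGG R=BBYR B=OWBB L=GGOW
After move 3 (F): F=GYGR U=RWWG R=RBWR D=YBYY L=GOOO
Query 1: F[1] = Y
Query 2: D[1] = B
Query 3: F[2] = G
Query 4: U[1] = W
Query 5: B[3] = B

Answer: Y B G W B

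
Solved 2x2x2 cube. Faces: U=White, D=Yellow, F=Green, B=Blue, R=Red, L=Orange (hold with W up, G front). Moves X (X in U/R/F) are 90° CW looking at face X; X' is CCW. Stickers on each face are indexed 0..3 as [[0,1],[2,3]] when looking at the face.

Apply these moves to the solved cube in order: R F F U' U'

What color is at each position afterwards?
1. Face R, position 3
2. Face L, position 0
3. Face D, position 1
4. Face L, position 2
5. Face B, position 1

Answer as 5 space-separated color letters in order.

Answer: R O W O G

Derivation:
After move 1 (R): R=RRRR U=WGWG F=GYGY D=YBYB B=WBWB
After move 2 (F): F=GGYY U=WGOO R=WRGR D=RRYB L=OYOB
After move 3 (F): F=YGYG U=WGBY R=OROR D=GWYB L=OROR
After move 4 (U'): U=GYWB F=ORYG R=YGOR B=ORWB L=WBOR
After move 5 (U'): U=YBGW F=WBYG R=OROR B=YGWB L=OROR
Query 1: R[3] = R
Query 2: L[0] = O
Query 3: D[1] = W
Query 4: L[2] = O
Query 5: B[1] = G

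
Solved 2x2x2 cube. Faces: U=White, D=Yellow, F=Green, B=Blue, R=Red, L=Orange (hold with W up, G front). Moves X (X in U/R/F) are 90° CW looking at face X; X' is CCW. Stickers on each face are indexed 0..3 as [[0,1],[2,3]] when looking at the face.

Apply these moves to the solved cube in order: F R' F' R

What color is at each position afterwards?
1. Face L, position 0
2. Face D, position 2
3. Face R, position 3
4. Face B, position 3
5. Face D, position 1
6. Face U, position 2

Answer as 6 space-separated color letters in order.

Answer: O Y R B R R

Derivation:
After move 1 (F): F=GGGG U=WWOO R=WRWR D=RRYY L=OYOY
After move 2 (R'): R=RRWW U=WBOB F=GWGO D=RGYG B=YBRB
After move 3 (F'): F=WOGG U=WBRW R=GRRW D=YYYG L=OBOO
After move 4 (R): R=RGWR U=WORG F=WYGG D=YRYY B=WBBB
Query 1: L[0] = O
Query 2: D[2] = Y
Query 3: R[3] = R
Query 4: B[3] = B
Query 5: D[1] = R
Query 6: U[2] = R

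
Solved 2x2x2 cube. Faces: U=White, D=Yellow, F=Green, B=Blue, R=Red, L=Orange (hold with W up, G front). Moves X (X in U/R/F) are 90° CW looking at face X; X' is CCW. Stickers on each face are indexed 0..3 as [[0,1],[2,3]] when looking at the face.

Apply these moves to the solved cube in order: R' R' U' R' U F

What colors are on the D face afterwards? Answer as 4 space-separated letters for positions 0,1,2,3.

After move 1 (R'): R=RRRR U=WBWB F=GWGW D=YGYG B=YBYB
After move 2 (R'): R=RRRR U=WYWY F=GBGB D=YWYW B=GBGB
After move 3 (U'): U=YYWW F=OOGB R=GBRR B=RRGB L=GBOO
After move 4 (R'): R=BRGR U=YGWR F=OYGW D=YOYB B=WRWB
After move 5 (U): U=WYRG F=BRGW R=WRGR B=GBWB L=OYOO
After move 6 (F): F=GBWR U=WYOY R=RRGR D=GWYB L=OYOO
Query: D face = GWYB

Answer: G W Y B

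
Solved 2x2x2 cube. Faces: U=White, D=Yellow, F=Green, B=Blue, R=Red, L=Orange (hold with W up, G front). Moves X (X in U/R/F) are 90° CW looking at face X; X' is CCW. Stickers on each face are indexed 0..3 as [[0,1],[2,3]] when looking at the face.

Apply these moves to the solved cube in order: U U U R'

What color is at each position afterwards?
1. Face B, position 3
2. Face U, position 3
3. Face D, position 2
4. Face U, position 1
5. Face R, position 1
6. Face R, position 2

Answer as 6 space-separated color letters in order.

After move 1 (U): U=WWWW F=RRGG R=BBRR B=OOBB L=GGOO
After move 2 (U): U=WWWW F=BBGG R=OORR B=GGBB L=RROO
After move 3 (U): U=WWWW F=OOGG R=GGRR B=RRBB L=BBOO
After move 4 (R'): R=GRGR U=WBWR F=OWGW D=YOYG B=YRYB
Query 1: B[3] = B
Query 2: U[3] = R
Query 3: D[2] = Y
Query 4: U[1] = B
Query 5: R[1] = R
Query 6: R[2] = G

Answer: B R Y B R G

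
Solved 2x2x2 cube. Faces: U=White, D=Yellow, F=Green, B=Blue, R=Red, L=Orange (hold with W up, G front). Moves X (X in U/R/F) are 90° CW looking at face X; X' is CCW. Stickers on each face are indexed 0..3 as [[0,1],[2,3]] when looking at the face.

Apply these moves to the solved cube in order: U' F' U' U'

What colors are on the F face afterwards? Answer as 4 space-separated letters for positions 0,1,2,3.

After move 1 (U'): U=WWWW F=OOGG R=GGRR B=RRBB L=BBOO
After move 2 (F'): F=OGOG U=WWGR R=YGYR D=BOYY L=BWOW
After move 3 (U'): U=WRWG F=BWOG R=OGYR B=YGBB L=RROW
After move 4 (U'): U=RGWW F=RROG R=BWYR B=OGBB L=YGOW
Query: F face = RROG

Answer: R R O G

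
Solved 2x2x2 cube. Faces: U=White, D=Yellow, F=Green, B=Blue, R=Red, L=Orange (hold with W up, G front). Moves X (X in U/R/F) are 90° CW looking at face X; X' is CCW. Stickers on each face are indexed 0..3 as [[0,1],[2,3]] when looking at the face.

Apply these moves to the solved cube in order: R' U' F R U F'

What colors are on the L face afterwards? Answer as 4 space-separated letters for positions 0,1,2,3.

Answer: G O O O

Derivation:
After move 1 (R'): R=RRRR U=WBWB F=GWGW D=YGYG B=YBYB
After move 2 (U'): U=BBWW F=OOGW R=GWRR B=RRYB L=YBOO
After move 3 (F): F=GOWO U=BBOB R=WWWR D=RGYG L=YYOG
After move 4 (R): R=WWRW U=BOOO F=GGWG D=RYYR B=BRBB
After move 5 (U): U=OBOO F=WWWG R=BRRW B=YYBB L=GGOG
After move 6 (F'): F=WGWW U=OBBR R=YRRW D=GGYR L=GOOO
Query: L face = GOOO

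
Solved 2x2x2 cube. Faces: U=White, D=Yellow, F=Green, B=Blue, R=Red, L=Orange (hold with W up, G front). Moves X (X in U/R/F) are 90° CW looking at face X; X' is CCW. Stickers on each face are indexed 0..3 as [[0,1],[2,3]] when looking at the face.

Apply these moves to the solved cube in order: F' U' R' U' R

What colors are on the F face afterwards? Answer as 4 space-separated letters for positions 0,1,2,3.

After move 1 (F'): F=GGGG U=WWRR R=YRYR D=OOYY L=OWOW
After move 2 (U'): U=WRWR F=OWGG R=GGYR B=YRBB L=BBOW
After move 3 (R'): R=GRGY U=WBWY F=ORGR D=OWYG B=YROB
After move 4 (U'): U=BYWW F=BBGR R=ORGY B=GROB L=YROW
After move 5 (R): R=GOYR U=BBWR F=BWGG D=OOYG B=WRYB
Query: F face = BWGG

Answer: B W G G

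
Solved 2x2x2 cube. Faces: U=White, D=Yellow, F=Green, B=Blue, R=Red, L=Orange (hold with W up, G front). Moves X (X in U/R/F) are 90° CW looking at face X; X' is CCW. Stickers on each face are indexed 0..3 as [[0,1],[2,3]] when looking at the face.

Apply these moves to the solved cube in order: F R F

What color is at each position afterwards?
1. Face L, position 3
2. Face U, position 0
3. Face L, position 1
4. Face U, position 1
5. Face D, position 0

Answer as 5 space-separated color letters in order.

After move 1 (F): F=GGGG U=WWOO R=WRWR D=RRYY L=OYOY
After move 2 (R): R=WWRR U=WGOG F=GRGY D=RBYB B=OBWB
After move 3 (F): F=GGYR U=WGYY R=OWGR D=RWYB L=OROB
Query 1: L[3] = B
Query 2: U[0] = W
Query 3: L[1] = R
Query 4: U[1] = G
Query 5: D[0] = R

Answer: B W R G R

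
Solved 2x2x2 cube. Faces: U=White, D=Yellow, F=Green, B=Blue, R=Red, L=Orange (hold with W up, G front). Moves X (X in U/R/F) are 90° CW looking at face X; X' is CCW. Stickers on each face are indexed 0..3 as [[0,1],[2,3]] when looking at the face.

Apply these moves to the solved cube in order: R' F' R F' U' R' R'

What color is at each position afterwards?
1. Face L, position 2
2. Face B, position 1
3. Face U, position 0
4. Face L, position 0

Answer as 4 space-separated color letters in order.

Answer: O G W R

Derivation:
After move 1 (R'): R=RRRR U=WBWB F=GWGW D=YGYG B=YBYB
After move 2 (F'): F=WWGG U=WBRR R=GRYR D=OOYG L=OBOW
After move 3 (R): R=YGRR U=WWRG F=WOGG D=OYYY B=RBBB
After move 4 (F'): F=OGWG U=WWYR R=YGOR D=BWYY L=OGOR
After move 5 (U'): U=WRWY F=OGWG R=OGOR B=YGBB L=RBOR
After move 6 (R'): R=GROO U=WBWY F=ORWY D=BGYG B=YGWB
After move 7 (R'): R=ROGO U=WWWY F=OBWY D=BRYY B=GGGB
Query 1: L[2] = O
Query 2: B[1] = G
Query 3: U[0] = W
Query 4: L[0] = R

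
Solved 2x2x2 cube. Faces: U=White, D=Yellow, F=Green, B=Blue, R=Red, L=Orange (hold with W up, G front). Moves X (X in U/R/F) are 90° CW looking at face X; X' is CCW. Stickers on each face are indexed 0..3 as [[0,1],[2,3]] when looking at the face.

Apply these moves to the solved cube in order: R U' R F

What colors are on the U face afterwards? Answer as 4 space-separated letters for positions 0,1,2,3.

After move 1 (R): R=RRRR U=WGWG F=GYGY D=YBYB B=WBWB
After move 2 (U'): U=GGWW F=OOGY R=GYRR B=RRWB L=WBOO
After move 3 (R): R=RGRY U=GOWY F=OBGB D=YWYR B=WRGB
After move 4 (F): F=GOBB U=GOOB R=WGYY D=RRYR L=WYOW
Query: U face = GOOB

Answer: G O O B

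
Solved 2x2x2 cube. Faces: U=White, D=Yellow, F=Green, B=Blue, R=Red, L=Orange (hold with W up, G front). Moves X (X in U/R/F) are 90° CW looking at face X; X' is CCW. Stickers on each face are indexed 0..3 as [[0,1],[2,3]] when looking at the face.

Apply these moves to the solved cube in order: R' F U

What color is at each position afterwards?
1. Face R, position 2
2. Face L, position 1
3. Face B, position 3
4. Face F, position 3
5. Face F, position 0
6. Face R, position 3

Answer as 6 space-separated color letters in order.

After move 1 (R'): R=RRRR U=WBWB F=GWGW D=YGYG B=YBYB
After move 2 (F): F=GGWW U=WBOO R=WRBR D=RRYG L=OYOG
After move 3 (U): U=OWOB F=WRWW R=YBBR B=OYYB L=GGOG
Query 1: R[2] = B
Query 2: L[1] = G
Query 3: B[3] = B
Query 4: F[3] = W
Query 5: F[0] = W
Query 6: R[3] = R

Answer: B G B W W R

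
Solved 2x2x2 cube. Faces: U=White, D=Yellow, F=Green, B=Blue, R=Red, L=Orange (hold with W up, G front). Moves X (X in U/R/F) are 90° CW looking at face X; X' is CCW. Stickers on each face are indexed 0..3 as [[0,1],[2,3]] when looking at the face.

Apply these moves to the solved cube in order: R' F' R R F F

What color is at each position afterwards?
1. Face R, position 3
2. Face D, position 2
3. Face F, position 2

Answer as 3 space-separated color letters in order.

Answer: G Y Y

Derivation:
After move 1 (R'): R=RRRR U=WBWB F=GWGW D=YGYG B=YBYB
After move 2 (F'): F=WWGG U=WBRR R=GRYR D=OOYG L=OBOW
After move 3 (R): R=YGRR U=WWRG F=WOGG D=OYYY B=RBBB
After move 4 (R): R=RYRG U=WORG F=WYGY D=OBYR B=GBWB
After move 5 (F): F=GWYY U=WOWB R=RYGG D=RRYR L=OOOB
After move 6 (F): F=YGYW U=WOBO R=WYBG D=GRYR L=OROR
Query 1: R[3] = G
Query 2: D[2] = Y
Query 3: F[2] = Y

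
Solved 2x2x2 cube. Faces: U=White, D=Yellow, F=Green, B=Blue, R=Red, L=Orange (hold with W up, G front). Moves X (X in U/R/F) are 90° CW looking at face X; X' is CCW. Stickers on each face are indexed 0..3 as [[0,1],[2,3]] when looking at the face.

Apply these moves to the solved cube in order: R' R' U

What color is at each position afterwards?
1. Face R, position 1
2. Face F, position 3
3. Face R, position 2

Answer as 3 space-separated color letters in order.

After move 1 (R'): R=RRRR U=WBWB F=GWGW D=YGYG B=YBYB
After move 2 (R'): R=RRRR U=WYWY F=GBGB D=YWYW B=GBGB
After move 3 (U): U=WWYY F=RRGB R=GBRR B=OOGB L=GBOO
Query 1: R[1] = B
Query 2: F[3] = B
Query 3: R[2] = R

Answer: B B R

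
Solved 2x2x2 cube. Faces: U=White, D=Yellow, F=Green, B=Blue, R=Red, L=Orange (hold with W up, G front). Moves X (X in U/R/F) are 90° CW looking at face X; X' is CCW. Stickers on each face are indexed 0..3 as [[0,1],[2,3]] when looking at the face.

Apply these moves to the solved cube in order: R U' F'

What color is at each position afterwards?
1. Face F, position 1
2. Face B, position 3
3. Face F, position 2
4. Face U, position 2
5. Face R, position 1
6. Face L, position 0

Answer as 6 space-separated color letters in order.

Answer: Y B O G Y W

Derivation:
After move 1 (R): R=RRRR U=WGWG F=GYGY D=YBYB B=WBWB
After move 2 (U'): U=GGWW F=OOGY R=GYRR B=RRWB L=WBOO
After move 3 (F'): F=OYOG U=GGGR R=BYYR D=BOYB L=WWOW
Query 1: F[1] = Y
Query 2: B[3] = B
Query 3: F[2] = O
Query 4: U[2] = G
Query 5: R[1] = Y
Query 6: L[0] = W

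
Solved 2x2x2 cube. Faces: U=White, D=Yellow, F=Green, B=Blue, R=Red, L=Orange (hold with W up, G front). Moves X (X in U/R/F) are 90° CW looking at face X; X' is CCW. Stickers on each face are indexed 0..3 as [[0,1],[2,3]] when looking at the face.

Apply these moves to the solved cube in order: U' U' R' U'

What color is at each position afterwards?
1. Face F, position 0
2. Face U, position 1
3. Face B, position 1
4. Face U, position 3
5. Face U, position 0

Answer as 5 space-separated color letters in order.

After move 1 (U'): U=WWWW F=OOGG R=GGRR B=RRBB L=BBOO
After move 2 (U'): U=WWWW F=BBGG R=OORR B=GGBB L=RROO
After move 3 (R'): R=OROR U=WBWG F=BWGW D=YBYG B=YGYB
After move 4 (U'): U=BGWW F=RRGW R=BWOR B=ORYB L=YGOO
Query 1: F[0] = R
Query 2: U[1] = G
Query 3: B[1] = R
Query 4: U[3] = W
Query 5: U[0] = B

Answer: R G R W B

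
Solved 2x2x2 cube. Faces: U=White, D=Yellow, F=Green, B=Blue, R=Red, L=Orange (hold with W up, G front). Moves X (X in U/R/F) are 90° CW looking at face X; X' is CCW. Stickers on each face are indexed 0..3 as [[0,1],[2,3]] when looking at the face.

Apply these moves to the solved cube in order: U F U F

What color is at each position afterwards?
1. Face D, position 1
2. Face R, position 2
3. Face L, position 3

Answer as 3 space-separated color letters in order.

After move 1 (U): U=WWWW F=RRGG R=BBRR B=OOBB L=GGOO
After move 2 (F): F=GRGR U=WWOG R=WBWR D=RBYY L=GYOY
After move 3 (U): U=OWGW F=WBGR R=OOWR B=GYBB L=GROY
After move 4 (F): F=GWRB U=OWYR R=GOWR D=WOYY L=GROB
Query 1: D[1] = O
Query 2: R[2] = W
Query 3: L[3] = B

Answer: O W B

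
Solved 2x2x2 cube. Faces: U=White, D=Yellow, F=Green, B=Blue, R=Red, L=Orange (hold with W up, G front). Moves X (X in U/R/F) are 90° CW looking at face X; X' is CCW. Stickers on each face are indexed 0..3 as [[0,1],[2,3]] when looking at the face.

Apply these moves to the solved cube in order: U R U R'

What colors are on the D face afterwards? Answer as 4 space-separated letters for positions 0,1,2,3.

After move 1 (U): U=WWWW F=RRGG R=BBRR B=OOBB L=GGOO
After move 2 (R): R=RBRB U=WRWG F=RYGY D=YBYO B=WOWB
After move 3 (U): U=WWGR F=RBGY R=WORB B=GGWB L=RYOO
After move 4 (R'): R=OBWR U=WWGG F=RWGR D=YBYY B=OGBB
Query: D face = YBYY

Answer: Y B Y Y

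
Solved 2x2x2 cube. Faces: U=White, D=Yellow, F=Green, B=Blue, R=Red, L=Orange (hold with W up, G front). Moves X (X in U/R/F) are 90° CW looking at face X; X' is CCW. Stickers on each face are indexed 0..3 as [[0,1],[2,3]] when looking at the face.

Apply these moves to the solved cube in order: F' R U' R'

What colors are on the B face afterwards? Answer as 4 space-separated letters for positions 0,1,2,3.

After move 1 (F'): F=GGGG U=WWRR R=YRYR D=OOYY L=OWOW
After move 2 (R): R=YYRR U=WGRG F=GOGY D=OBYB B=RBWB
After move 3 (U'): U=GGWR F=OWGY R=GORR B=YYWB L=RBOW
After move 4 (R'): R=ORGR U=GWWY F=OGGR D=OWYY B=BYBB
Query: B face = BYBB

Answer: B Y B B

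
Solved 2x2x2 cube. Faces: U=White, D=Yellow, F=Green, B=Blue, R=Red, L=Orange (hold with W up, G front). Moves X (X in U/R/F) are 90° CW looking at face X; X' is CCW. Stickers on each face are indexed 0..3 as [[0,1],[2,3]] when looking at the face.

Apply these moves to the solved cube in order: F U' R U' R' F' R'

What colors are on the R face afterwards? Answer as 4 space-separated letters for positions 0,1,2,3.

Answer: G R B R

Derivation:
After move 1 (F): F=GGGG U=WWOO R=WRWR D=RRYY L=OYOY
After move 2 (U'): U=WOWO F=OYGG R=GGWR B=WRBB L=BBOY
After move 3 (R): R=WGRG U=WYWG F=ORGY D=RBYW B=OROB
After move 4 (U'): U=YGWW F=BBGY R=ORRG B=WGOB L=OROY
After move 5 (R'): R=RGOR U=YOWW F=BGGW D=RBYY B=WGBB
After move 6 (F'): F=GWBG U=YORO R=BGRR D=RYYY L=OWOW
After move 7 (R'): R=GRBR U=YBRW F=GOBO D=RWYG B=YGYB
Query: R face = GRBR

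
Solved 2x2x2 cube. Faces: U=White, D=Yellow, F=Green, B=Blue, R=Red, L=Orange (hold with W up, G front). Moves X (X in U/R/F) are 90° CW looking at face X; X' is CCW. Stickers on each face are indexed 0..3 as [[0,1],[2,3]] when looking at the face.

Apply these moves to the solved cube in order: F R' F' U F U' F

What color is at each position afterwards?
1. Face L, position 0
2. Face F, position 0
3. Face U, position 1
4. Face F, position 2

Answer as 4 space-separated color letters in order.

After move 1 (F): F=GGGG U=WWOO R=WRWR D=RRYY L=OYOY
After move 2 (R'): R=RRWW U=WBOB F=GWGO D=RGYG B=YBRB
After move 3 (F'): F=WOGG U=WBRW R=GRRW D=YYYG L=OBOO
After move 4 (U): U=RWWB F=GRGG R=YBRW B=OBRB L=WOOO
After move 5 (F): F=GGGR U=RWOO R=WBBW D=RYYG L=WYOY
After move 6 (U'): U=WORO F=WYGR R=GGBW B=WBRB L=OBOY
After move 7 (F): F=GWRY U=WOYB R=RGOW D=BGYG L=OROY
Query 1: L[0] = O
Query 2: F[0] = G
Query 3: U[1] = O
Query 4: F[2] = R

Answer: O G O R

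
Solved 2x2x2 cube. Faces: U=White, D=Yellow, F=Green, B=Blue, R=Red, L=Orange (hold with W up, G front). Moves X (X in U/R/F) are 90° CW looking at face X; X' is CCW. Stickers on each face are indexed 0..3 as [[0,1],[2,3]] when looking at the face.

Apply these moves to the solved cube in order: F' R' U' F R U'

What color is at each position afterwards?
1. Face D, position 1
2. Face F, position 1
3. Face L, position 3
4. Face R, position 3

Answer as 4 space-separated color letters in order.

Answer: O O G W

Derivation:
After move 1 (F'): F=GGGG U=WWRR R=YRYR D=OOYY L=OWOW
After move 2 (R'): R=RRYY U=WBRB F=GWGR D=OGYG B=YBOB
After move 3 (U'): U=BBWR F=OWGR R=GWYY B=RROB L=YBOW
After move 4 (F): F=GORW U=BBWB R=WWRY D=YGYG L=YOOG
After move 5 (R): R=RWYW U=BOWW F=GGRG D=YOYR B=BRBB
After move 6 (U'): U=OWBW F=YORG R=GGYW B=RWBB L=BROG
Query 1: D[1] = O
Query 2: F[1] = O
Query 3: L[3] = G
Query 4: R[3] = W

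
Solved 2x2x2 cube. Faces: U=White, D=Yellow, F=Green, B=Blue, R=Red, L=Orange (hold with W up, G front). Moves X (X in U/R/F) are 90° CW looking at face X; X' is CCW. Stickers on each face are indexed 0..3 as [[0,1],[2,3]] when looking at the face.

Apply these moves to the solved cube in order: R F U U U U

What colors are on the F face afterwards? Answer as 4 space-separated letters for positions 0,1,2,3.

After move 1 (R): R=RRRR U=WGWG F=GYGY D=YBYB B=WBWB
After move 2 (F): F=GGYY U=WGOO R=WRGR D=RRYB L=OYOB
After move 3 (U): U=OWOG F=WRYY R=WBGR B=OYWB L=GGOB
After move 4 (U): U=OOGW F=WBYY R=OYGR B=GGWB L=WROB
After move 5 (U): U=GOWO F=OYYY R=GGGR B=WRWB L=WBOB
After move 6 (U): U=WGOO F=GGYY R=WRGR B=WBWB L=OYOB
Query: F face = GGYY

Answer: G G Y Y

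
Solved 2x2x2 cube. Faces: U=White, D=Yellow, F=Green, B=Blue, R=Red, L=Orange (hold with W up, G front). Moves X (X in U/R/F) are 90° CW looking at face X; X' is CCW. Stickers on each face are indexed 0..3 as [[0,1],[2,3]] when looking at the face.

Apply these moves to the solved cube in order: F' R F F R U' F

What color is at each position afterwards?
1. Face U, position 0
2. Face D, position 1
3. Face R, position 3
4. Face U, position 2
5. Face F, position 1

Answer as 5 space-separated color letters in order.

After move 1 (F'): F=GGGG U=WWRR R=YRYR D=OOYY L=OWOW
After move 2 (R): R=YYRR U=WGRG F=GOGY D=OBYB B=RBWB
After move 3 (F): F=GGYO U=WGWW R=RYGR D=RYYB L=OOOB
After move 4 (F): F=YGOG U=WGBO R=WYWR D=GRYB L=OROY
After move 5 (R): R=WWRY U=WGBG F=YROB D=GWYR B=OBGB
After move 6 (U'): U=GGWB F=OROB R=YRRY B=WWGB L=OBOY
After move 7 (F): F=OOBR U=GGYB R=WRBY D=RYYR L=OGOW
Query 1: U[0] = G
Query 2: D[1] = Y
Query 3: R[3] = Y
Query 4: U[2] = Y
Query 5: F[1] = O

Answer: G Y Y Y O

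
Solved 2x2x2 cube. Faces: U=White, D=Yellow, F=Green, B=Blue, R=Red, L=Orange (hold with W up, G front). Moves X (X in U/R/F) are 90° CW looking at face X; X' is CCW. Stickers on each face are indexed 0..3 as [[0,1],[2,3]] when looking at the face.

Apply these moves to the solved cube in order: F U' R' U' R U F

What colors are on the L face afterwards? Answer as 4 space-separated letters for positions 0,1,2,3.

Answer: B R O R

Derivation:
After move 1 (F): F=GGGG U=WWOO R=WRWR D=RRYY L=OYOY
After move 2 (U'): U=WOWO F=OYGG R=GGWR B=WRBB L=BBOY
After move 3 (R'): R=GRGW U=WBWW F=OOGO D=RYYG B=YRRB
After move 4 (U'): U=BWWW F=BBGO R=OOGW B=GRRB L=YROY
After move 5 (R): R=GOWO U=BBWO F=BYGG D=RRYG B=WRWB
After move 6 (U): U=WBOB F=GOGG R=WRWO B=YRWB L=BYOY
After move 7 (F): F=GGGO U=WBYY R=ORBO D=WWYG L=BROR
Query: L face = BROR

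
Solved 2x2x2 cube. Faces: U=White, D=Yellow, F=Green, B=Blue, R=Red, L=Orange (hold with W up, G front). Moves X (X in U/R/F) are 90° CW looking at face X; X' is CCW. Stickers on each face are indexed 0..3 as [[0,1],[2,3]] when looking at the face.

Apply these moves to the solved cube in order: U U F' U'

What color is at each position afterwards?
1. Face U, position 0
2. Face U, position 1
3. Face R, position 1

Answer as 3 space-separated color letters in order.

Answer: W R G

Derivation:
After move 1 (U): U=WWWW F=RRGG R=BBRR B=OOBB L=GGOO
After move 2 (U): U=WWWW F=BBGG R=OORR B=GGBB L=RROO
After move 3 (F'): F=BGBG U=WWOR R=YOYR D=ROYY L=RWOW
After move 4 (U'): U=WRWO F=RWBG R=BGYR B=YOBB L=GGOW
Query 1: U[0] = W
Query 2: U[1] = R
Query 3: R[1] = G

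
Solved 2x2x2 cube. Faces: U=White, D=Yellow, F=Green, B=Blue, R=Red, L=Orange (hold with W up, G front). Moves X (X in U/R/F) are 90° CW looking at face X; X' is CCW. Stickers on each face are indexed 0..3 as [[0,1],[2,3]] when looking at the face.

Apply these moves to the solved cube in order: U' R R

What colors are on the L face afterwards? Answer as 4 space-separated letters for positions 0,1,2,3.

After move 1 (U'): U=WWWW F=OOGG R=GGRR B=RRBB L=BBOO
After move 2 (R): R=RGRG U=WOWG F=OYGY D=YBYR B=WRWB
After move 3 (R): R=RRGG U=WYWY F=OBGR D=YWYW B=GROB
Query: L face = BBOO

Answer: B B O O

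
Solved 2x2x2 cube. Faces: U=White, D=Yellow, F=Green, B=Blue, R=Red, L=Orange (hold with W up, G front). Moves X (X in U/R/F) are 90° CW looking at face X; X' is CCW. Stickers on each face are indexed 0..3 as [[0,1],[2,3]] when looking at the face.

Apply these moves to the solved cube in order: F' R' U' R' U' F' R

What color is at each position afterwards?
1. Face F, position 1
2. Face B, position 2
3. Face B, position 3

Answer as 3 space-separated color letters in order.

After move 1 (F'): F=GGGG U=WWRR R=YRYR D=OOYY L=OWOW
After move 2 (R'): R=RRYY U=WBRB F=GWGR D=OGYG B=YBOB
After move 3 (U'): U=BBWR F=OWGR R=GWYY B=RROB L=YBOW
After move 4 (R'): R=WYGY U=BOWR F=OBGR D=OWYR B=GRGB
After move 5 (U'): U=ORBW F=YBGR R=OBGY B=WYGB L=GROW
After move 6 (F'): F=BRYG U=OROG R=WBOY D=RWYR L=GWOB
After move 7 (R): R=OWYB U=OROG F=BWYR D=RGYW B=GYRB
Query 1: F[1] = W
Query 2: B[2] = R
Query 3: B[3] = B

Answer: W R B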